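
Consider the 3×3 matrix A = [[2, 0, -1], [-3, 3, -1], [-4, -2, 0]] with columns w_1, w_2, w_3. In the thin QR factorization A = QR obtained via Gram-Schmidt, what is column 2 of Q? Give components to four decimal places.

e_2 = (0.0192, 0.8044, -0.5937)

w_1 = (2, -3, -4); ‖w_1‖ = 5.3852, so e_1 = (0.3714, -0.5571, -0.7428).
e_1·w_2 = 0.3714·0 + (-0.5571)·3 + (-0.7428)·(-2) = -0.1857.
u_2 = w_2 + 0.1857·e_1 = (0.0690, 2.8966, -2.1379).
‖u_2‖ = 3.6008, so e_2 = (0.0192, 0.8044, -0.5937).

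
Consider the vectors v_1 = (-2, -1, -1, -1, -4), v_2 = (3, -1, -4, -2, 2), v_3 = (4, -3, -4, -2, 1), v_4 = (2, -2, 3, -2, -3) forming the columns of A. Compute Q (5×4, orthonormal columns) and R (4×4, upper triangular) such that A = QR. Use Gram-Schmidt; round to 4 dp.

q_1 = v_1/‖v_1‖ = (-2, -1, -1, -1, -4)/4.7958 = (-0.4170, -0.2085, -0.2085, -0.2085, -0.8341).
r_{12} = q_1·v_2 = -1.4596.
u_2 = v_2 + 1.4596·q_1 = (2.3913, -1.3043, -4.3043, -2.3043, 0.7826).
‖u_2‖ = 5.6453, so q_2 = (0.4236, -0.2310, -0.7625, -0.4082, 0.1386).
r_{13} = q_1·v_3 = -0.6255; r_{23} = q_2·v_3 = 6.3924.
u_3 = v_3 + 0.6255·q_1 − 6.3924·q_2 = (1.0314, -1.6535, 0.7435, 0.4789, -0.4079).
‖u_3‖ = 2.1786, so q_3 = (0.4734, -0.7590, 0.3413, 0.2198, -0.1872).
r_{14} = q_1·v_4 = 1.8766; r_{24} = q_2·v_4 = -0.5776; r_{34} = q_3·v_4 = 3.6107.
u_4 = v_4 − 1.8766·q_1 + 0.5776·q_2 − 3.6107·q_3 = (1.3179, 0.9983, 1.7186, -2.6381, -0.6786).
‖u_4‖ = 3.6204, so q_4 = (0.3640, 0.2757, 0.4747, -0.7287, -0.1875).

Q = [[-0.4170, 0.4236, 0.4734, 0.3640], [-0.2085, -0.2310, -0.7590, 0.2757], [-0.2085, -0.7625, 0.3413, 0.4747], [-0.2085, -0.4082, 0.2198, -0.7287], [-0.8341, 0.1386, -0.1872, -0.1875]], R = [[4.7958, -1.4596, -0.6255, 1.8766], [0.0000, 5.6453, 6.3924, -0.5776], [0.0000, 0.0000, 2.1786, 3.6107], [0.0000, 0.0000, 0.0000, 3.6204]]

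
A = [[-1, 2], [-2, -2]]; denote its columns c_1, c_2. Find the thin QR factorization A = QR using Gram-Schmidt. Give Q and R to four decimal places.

c_1 = (-1, -2); ‖c_1‖ = 2.2361, so q_1 = (-0.4472, -0.8944).
q_1·c_2 = (-0.4472)·2 + (-0.8944)·(-2) = 0.8944.
u_2 = c_2 − 0.8944·q_1 = (2.4000, -1.2000).
‖u_2‖ = 2.6833, so q_2 = (0.8944, -0.4472).

Q = [[-0.4472, 0.8944], [-0.8944, -0.4472]], R = [[2.2361, 0.8944], [0.0000, 2.6833]]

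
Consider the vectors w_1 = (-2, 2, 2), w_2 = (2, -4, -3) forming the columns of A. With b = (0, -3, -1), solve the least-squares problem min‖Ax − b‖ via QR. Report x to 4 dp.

x = (1.5833, 1.5000)

w_1 = (-2, 2, 2); ‖w_1‖ = 3.4641, so q_1 = (-0.5774, 0.5774, 0.5774).
q_1·w_2 = (-0.5774)·2 + 0.5774·(-4) + 0.5774·(-3) = -5.1962.
u_2 = w_2 + 5.1962·q_1 = (-1.0000, -1.0000, 0.0000).
‖u_2‖ = 1.4142, so q_2 = (-0.7071, -0.7071, 0.0000).
Qᵀb = (-2.3094, 2.1213).
Back-substitute: x_2 = 2.1213/1.4142 = 1.5000.
x_1 = (-2.3094 + 5.1962·1.5000)/3.4641 = 1.5833.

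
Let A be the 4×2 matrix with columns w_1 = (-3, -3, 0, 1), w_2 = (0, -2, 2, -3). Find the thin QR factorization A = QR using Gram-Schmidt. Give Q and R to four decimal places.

w_1 = (-3, -3, 0, 1); ‖w_1‖ = 4.3589, so q_1 = (-0.6882, -0.6882, 0.0000, 0.2294).
q_1·w_2 = (-0.6882)·0 + (-0.6882)·(-2) + 0.0000·2 + 0.2294·(-3) = 0.6882.
u_2 = w_2 − 0.6882·q_1 = (0.4737, -1.5263, 2.0000, -3.1579).
‖u_2‖ = 4.0653, so q_2 = (0.1165, -0.3755, 0.4920, -0.7768).

Q = [[-0.6882, 0.1165], [-0.6882, -0.3755], [0.0000, 0.4920], [0.2294, -0.7768]], R = [[4.3589, 0.6882], [0.0000, 4.0653]]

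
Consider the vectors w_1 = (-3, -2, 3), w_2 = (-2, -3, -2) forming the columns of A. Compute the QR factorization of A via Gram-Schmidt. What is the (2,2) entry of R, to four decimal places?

e_1 = w_1/‖w_1‖ = (-3, -2, 3)/4.6904 = (-0.6396, -0.4264, 0.6396).
r_{12} = e_1·w_2 = 1.2792.
u_2 = w_2 − 1.2792·e_1 = (-1.1818, -2.4545, -2.8182).
r_{22} = ‖u_2‖ = 3.9196.

r_{22} = 3.9196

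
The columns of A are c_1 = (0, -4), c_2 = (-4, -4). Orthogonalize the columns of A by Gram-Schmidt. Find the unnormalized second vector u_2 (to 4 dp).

e_1 = c_1/‖c_1‖ = (0, -4)/4.0000 = (0.0000, -1.0000).
r_{12} = e_1·c_2 = 4.0000.
u_2 = c_2 − 4.0000·e_1 = (-4.0000, 0.0000).

u_2 = (-4.0000, 0.0000)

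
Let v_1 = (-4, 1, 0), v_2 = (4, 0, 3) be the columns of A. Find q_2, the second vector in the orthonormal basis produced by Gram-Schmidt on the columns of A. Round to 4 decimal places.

v_1 = (-4, 1, 0); ‖v_1‖ = 4.1231, so q_1 = (-0.9701, 0.2425, 0.0000).
q_1·v_2 = (-0.9701)·4 + 0.2425·0 + 0.0000·3 = -3.8806.
u_2 = v_2 + 3.8806·q_1 = (0.2353, 0.9412, 3.0000).
‖u_2‖ = 3.1530, so q_2 = (0.0746, 0.2985, 0.9515).

q_2 = (0.0746, 0.2985, 0.9515)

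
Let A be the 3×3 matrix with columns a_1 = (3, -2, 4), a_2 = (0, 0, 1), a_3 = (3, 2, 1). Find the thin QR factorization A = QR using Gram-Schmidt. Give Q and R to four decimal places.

a_1 = (3, -2, 4); ‖a_1‖ = 5.3852, so q_1 = (0.5571, -0.3714, 0.7428).
q_1·a_2 = 0.5571·0 + (-0.3714)·0 + 0.7428·1 = 0.7428.
u_2 = a_2 − 0.7428·q_1 = (-0.4138, 0.2759, 0.4483).
‖u_2‖ = 0.6695, so q_2 = (-0.6180, 0.4120, 0.6695).
q_1·a_3 = 0.5571·3 + (-0.3714)·2 + 0.7428·1 = 1.6713; q_2·a_3 = (-0.6180)·3 + 0.4120·2 + 0.6695·1 = -0.3605.
u_3 = a_3 − 1.6713·q_1 + 0.3605·q_2 = (1.8462, 2.7692, 0.0000).
‖u_3‖ = 3.3282, so q_3 = (0.5547, 0.8321, 0.0000).

Q = [[0.5571, -0.6180, 0.5547], [-0.3714, 0.4120, 0.8321], [0.7428, 0.6695, 0.0000]], R = [[5.3852, 0.7428, 1.6713], [0.0000, 0.6695, -0.3605], [0.0000, 0.0000, 3.3282]]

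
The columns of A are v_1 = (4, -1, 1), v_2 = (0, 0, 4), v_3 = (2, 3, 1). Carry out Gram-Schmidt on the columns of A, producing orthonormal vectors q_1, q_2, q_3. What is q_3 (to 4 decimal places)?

v_1 = (4, -1, 1); ‖v_1‖ = 4.2426, so q_1 = (0.9428, -0.2357, 0.2357).
q_1·v_2 = 0.9428·0 + (-0.2357)·0 + 0.2357·4 = 0.9428.
u_2 = v_2 − 0.9428·q_1 = (-0.8889, 0.2222, 3.7778).
‖u_2‖ = 3.8873, so q_2 = (-0.2287, 0.0572, 0.9718).
q_1·v_3 = 0.9428·2 + (-0.2357)·3 + 0.2357·1 = 1.4142; q_2·v_3 = (-0.2287)·2 + 0.0572·3 + 0.9718·1 = 0.6860.
u_3 = v_3 − 1.4142·q_1 − 0.6860·q_2 = (0.8235, 3.2941, 0.0000).
‖u_3‖ = 3.3955, so q_3 = (0.2425, 0.9701, 0.0000).

q_3 = (0.2425, 0.9701, 0.0000)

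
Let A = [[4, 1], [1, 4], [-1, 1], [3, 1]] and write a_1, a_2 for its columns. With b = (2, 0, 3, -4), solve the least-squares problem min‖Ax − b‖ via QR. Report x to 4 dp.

x = (-0.3462, 0.2349)

a_1 = (4, 1, -1, 3); ‖a_1‖ = 5.1962, so e_1 = (0.7698, 0.1925, -0.1925, 0.5774).
e_1·a_2 = 0.7698·1 + 0.1925·4 + (-0.1925)·1 + 0.5774·1 = 1.9245.
u_2 = a_2 − 1.9245·e_1 = (-0.4815, 3.6296, 1.3704, -0.1111).
‖u_2‖ = 3.9110, so e_2 = (-0.1231, 0.9280, 0.3504, -0.0284).
Qᵀb = (-1.3472, 0.9186).
Back-substitute: x_2 = 0.9186/3.9110 = 0.2349.
x_1 = (-1.3472 − 1.9245·0.2349)/5.1962 = -0.3462.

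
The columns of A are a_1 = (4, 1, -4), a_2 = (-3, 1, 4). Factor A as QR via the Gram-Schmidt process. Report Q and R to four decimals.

Q = [[0.6963, 0.1379], [0.1741, 0.9196], [-0.6963, 0.3678]], R = [[5.7446, -4.7001], [0.0000, 1.9771]]

a_1 = (4, 1, -4); ‖a_1‖ = 5.7446, so e_1 = (0.6963, 0.1741, -0.6963).
e_1·a_2 = 0.6963·(-3) + 0.1741·1 + (-0.6963)·4 = -4.7001.
u_2 = a_2 + 4.7001·e_1 = (0.2727, 1.8182, 0.7273).
‖u_2‖ = 1.9771, so e_2 = (0.1379, 0.9196, 0.3678).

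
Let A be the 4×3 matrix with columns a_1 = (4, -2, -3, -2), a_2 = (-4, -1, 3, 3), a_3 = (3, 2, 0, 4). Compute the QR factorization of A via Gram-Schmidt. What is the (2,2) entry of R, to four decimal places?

a_1 = (4, -2, -3, -2); ‖a_1‖ = 5.7446, so q_1 = (0.6963, -0.3482, -0.5222, -0.3482).
q_1·a_2 = 0.6963·(-4) + (-0.3482)·(-1) + (-0.5222)·3 + (-0.3482)·3 = -5.0483.
u_2 = a_2 + 5.0483·q_1 = (-0.4848, -2.7576, 0.3636, 1.2424).
r_{22} = ‖u_2‖ = 3.0847.

r_{22} = 3.0847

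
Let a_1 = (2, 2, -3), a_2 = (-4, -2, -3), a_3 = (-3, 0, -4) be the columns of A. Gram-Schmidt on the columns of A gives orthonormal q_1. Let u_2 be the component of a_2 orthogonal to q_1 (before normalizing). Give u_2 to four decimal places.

u_2 = (-3.6471, -1.6471, -3.5294)

a_1 = (2, 2, -3); ‖a_1‖ = 4.1231, so q_1 = (0.4851, 0.4851, -0.7276).
q_1·a_2 = 0.4851·(-4) + 0.4851·(-2) + (-0.7276)·(-3) = -0.7276.
u_2 = a_2 + 0.7276·q_1 = (-3.6471, -1.6471, -3.5294).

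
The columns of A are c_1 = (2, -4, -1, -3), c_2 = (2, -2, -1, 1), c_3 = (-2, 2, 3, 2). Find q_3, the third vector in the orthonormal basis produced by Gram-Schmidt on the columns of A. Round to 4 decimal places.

q_1 = c_1/‖c_1‖ = (2, -4, -1, -3)/5.4772 = (0.3651, -0.7303, -0.1826, -0.5477).
r_{12} = q_1·c_2 = 1.8257.
u_2 = c_2 − 1.8257·q_1 = (1.3333, -0.6667, -0.6667, 2.0000).
‖u_2‖ = 2.5820, so q_2 = (0.5164, -0.2582, -0.2582, 0.7746).
r_{13} = q_1·c_3 = -3.8341; r_{23} = q_2·c_3 = -0.7746.
u_3 = c_3 + 3.8341·q_1 + 0.7746·q_2 = (-0.2000, -1.0000, 2.1000, 0.5000).
‖u_3‖ = 2.3875, so q_3 = (-0.0838, -0.4189, 0.8796, 0.2094).

q_3 = (-0.0838, -0.4189, 0.8796, 0.2094)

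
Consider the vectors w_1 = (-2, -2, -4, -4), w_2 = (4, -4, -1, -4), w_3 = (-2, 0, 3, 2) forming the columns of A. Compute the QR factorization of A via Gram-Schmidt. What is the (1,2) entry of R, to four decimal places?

e_1 = w_1/‖w_1‖ = (-2, -2, -4, -4)/6.3246 = (-0.3162, -0.3162, -0.6325, -0.6325).
r_{12} = e_1·w_2 = 3.1623.

r_{12} = 3.1623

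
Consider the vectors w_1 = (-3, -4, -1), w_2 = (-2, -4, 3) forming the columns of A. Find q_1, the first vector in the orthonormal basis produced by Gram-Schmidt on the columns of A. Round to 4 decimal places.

q_1 = (-0.5883, -0.7845, -0.1961)

w_1 = (-3, -4, -1); ‖w_1‖ = 5.0990, so q_1 = (-0.5883, -0.7845, -0.1961).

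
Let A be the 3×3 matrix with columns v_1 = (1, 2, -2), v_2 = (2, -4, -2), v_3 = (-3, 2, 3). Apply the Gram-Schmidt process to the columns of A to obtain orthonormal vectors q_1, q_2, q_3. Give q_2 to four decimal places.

q_2 = (0.4579, -0.7326, -0.5037)

v_1 = (1, 2, -2); ‖v_1‖ = 3.0000, so q_1 = (0.3333, 0.6667, -0.6667).
q_1·v_2 = 0.3333·2 + 0.6667·(-4) + (-0.6667)·(-2) = -0.6667.
u_2 = v_2 + 0.6667·q_1 = (2.2222, -3.5556, -2.4444).
‖u_2‖ = 4.8534, so q_2 = (0.4579, -0.7326, -0.5037).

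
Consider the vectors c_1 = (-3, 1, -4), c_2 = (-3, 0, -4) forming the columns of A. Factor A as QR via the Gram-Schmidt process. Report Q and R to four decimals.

Q = [[-0.5883, -0.1177], [0.1961, -0.9806], [-0.7845, -0.1569]], R = [[5.0990, 4.9029], [0.0000, 0.9806]]

c_1 = (-3, 1, -4); ‖c_1‖ = 5.0990, so e_1 = (-0.5883, 0.1961, -0.7845).
e_1·c_2 = (-0.5883)·(-3) + 0.1961·0 + (-0.7845)·(-4) = 4.9029.
u_2 = c_2 − 4.9029·e_1 = (-0.1154, -0.9615, -0.1538).
‖u_2‖ = 0.9806, so e_2 = (-0.1177, -0.9806, -0.1569).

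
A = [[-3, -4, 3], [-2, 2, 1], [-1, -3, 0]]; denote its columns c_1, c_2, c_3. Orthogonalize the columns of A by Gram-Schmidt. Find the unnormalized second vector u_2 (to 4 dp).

c_1 = (-3, -2, -1); ‖c_1‖ = 3.7417, so e_1 = (-0.8018, -0.5345, -0.2673).
e_1·c_2 = (-0.8018)·(-4) + (-0.5345)·2 + (-0.2673)·(-3) = 2.9399.
u_2 = c_2 − 2.9399·e_1 = (-1.6429, 3.5714, -2.2143).

u_2 = (-1.6429, 3.5714, -2.2143)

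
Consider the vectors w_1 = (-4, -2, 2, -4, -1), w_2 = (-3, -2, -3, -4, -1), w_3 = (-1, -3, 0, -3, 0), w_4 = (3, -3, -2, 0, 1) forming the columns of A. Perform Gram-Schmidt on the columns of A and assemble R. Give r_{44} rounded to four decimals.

w_1 = (-4, -2, 2, -4, -1); ‖w_1‖ = 6.4031, so q_1 = (-0.6247, -0.3123, 0.3123, -0.6247, -0.1562).
q_1·w_2 = (-0.6247)·(-3) + (-0.3123)·(-2) + 0.3123·(-3) + (-0.6247)·(-4) + (-0.1562)·(-1) = 4.2167.
u_2 = w_2 − 4.2167·q_1 = (-0.3659, -0.6829, -4.3171, -1.3659, -0.3415).
‖u_2‖ = 4.6065, so q_2 = (-0.0794, -0.1483, -0.9372, -0.2965, -0.0741).
q_1·w_3 = (-0.6247)·(-1) + (-0.3123)·(-3) + 0.3123·0 + (-0.6247)·(-3) + (-0.1562)·0 = 3.4358; q_2·w_3 = (-0.0794)·(-1) + (-0.1483)·(-3) + (-0.9372)·0 + (-0.2965)·(-3) + (-0.0741)·0 = 1.4137.
u_3 = w_3 − 3.4358·q_1 − 1.4137·q_2 = (1.2586, -1.7172, 0.2517, -0.4345, 0.6414).
‖u_3‖ = 2.2796, so q_3 = (0.5521, -0.7533, 0.1104, -0.1906, 0.2814).
q_1·w_4 = (-0.6247)·3 + (-0.3123)·(-3) + 0.3123·(-2) + (-0.6247)·0 + (-0.1562)·1 = -1.7179; q_2·w_4 = (-0.0794)·3 + (-0.1483)·(-3) + (-0.9372)·(-2) + (-0.2965)·0 + (-0.0741)·1 = 2.0067; q_3·w_4 = 0.5521·3 + (-0.7533)·(-3) + 0.1104·(-2) + (-0.1906)·0 + 0.2814·1 = 3.9768.
u_4 = w_4 + 1.7179·q_1 − 2.0067·q_2 − 3.9768·q_3 = (-0.1095, -0.2433, -0.0219, 0.2798, -0.2384).
r_{44} = ‖u_4‖ = 0.4548.

r_{44} = 0.4548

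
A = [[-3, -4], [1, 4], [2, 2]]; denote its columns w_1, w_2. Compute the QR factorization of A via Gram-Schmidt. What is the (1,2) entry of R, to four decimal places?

r_{12} = 5.3452

q_1 = w_1/‖w_1‖ = (-3, 1, 2)/3.7417 = (-0.8018, 0.2673, 0.5345).
r_{12} = q_1·w_2 = 5.3452.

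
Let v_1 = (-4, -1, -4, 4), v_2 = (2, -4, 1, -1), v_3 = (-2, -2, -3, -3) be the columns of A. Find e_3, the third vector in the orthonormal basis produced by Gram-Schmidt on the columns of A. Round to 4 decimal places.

e_1 = v_1/‖v_1‖ = (-4, -1, -4, 4)/7.0000 = (-0.5714, -0.1429, -0.5714, 0.5714).
r_{12} = e_1·v_2 = -1.7143.
u_2 = v_2 + 1.7143·e_1 = (1.0204, -4.2449, 0.0204, -0.0204).
‖u_2‖ = 4.3659, so e_2 = (0.2337, -0.9723, 0.0047, -0.0047).
r_{13} = e_1·v_3 = 1.4286; r_{23} = e_2·v_3 = 1.4771.
u_3 = v_3 − 1.4286·e_1 − 1.4771·e_2 = (-1.5289, -0.3597, -2.1906, -3.8094).
‖u_3‖ = 4.6666, so e_3 = (-0.3276, -0.0771, -0.4694, -0.8163).

e_3 = (-0.3276, -0.0771, -0.4694, -0.8163)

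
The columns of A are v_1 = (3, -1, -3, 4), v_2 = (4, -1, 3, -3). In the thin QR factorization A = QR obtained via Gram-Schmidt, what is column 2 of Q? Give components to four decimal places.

v_1 = (3, -1, -3, 4); ‖v_1‖ = 5.9161, so e_1 = (0.5071, -0.1690, -0.5071, 0.6761).
e_1·v_2 = 0.5071·4 + (-0.1690)·(-1) + (-0.5071)·3 + 0.6761·(-3) = -1.3522.
u_2 = v_2 + 1.3522·e_1 = (4.6857, -1.2286, 2.3143, -2.0857).
‖u_2‖ = 5.7595, so e_2 = (0.8136, -0.2133, 0.4018, -0.3621).

e_2 = (0.8136, -0.2133, 0.4018, -0.3621)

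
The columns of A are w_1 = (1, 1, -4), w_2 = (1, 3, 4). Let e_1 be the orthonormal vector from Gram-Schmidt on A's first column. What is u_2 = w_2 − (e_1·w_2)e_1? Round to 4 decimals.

u_2 = (1.6667, 3.6667, 1.3333)

w_1 = (1, 1, -4); ‖w_1‖ = 4.2426, so e_1 = (0.2357, 0.2357, -0.9428).
e_1·w_2 = 0.2357·1 + 0.2357·3 + (-0.9428)·4 = -2.8284.
u_2 = w_2 + 2.8284·e_1 = (1.6667, 3.6667, 1.3333).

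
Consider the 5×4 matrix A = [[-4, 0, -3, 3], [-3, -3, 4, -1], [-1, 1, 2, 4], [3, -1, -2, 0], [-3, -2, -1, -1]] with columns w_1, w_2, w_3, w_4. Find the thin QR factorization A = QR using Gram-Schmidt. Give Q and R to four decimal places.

w_1 = (-4, -3, -1, 3, -3); ‖w_1‖ = 6.6332, so q_1 = (-0.6030, -0.4523, -0.1508, 0.4523, -0.4523).
q_1·w_2 = (-0.6030)·0 + (-0.4523)·(-3) + (-0.1508)·1 + 0.4523·(-1) + (-0.4523)·(-2) = 1.6583.
u_2 = w_2 − 1.6583·q_1 = (1.0000, -2.2500, 1.2500, -1.7500, -1.2500).
‖u_2‖ = 3.5000, so q_2 = (0.2857, -0.6429, 0.3571, -0.5000, -0.3571).
q_1·w_3 = (-0.6030)·(-3) + (-0.4523)·4 + (-0.1508)·2 + 0.4523·(-2) + (-0.4523)·(-1) = -0.7538; q_2·w_3 = 0.2857·(-3) + (-0.6429)·4 + 0.3571·2 + (-0.5000)·(-2) + (-0.3571)·(-1) = -1.3571.
u_3 = w_3 + 0.7538·q_1 + 1.3571·q_2 = (-3.0668, 2.7866, 2.3711, -2.3377, -1.8256).
‖u_3‖ = 5.6205, so q_3 = (-0.5456, 0.4958, 0.4219, -0.4159, -0.3248).
q_1·w_4 = (-0.6030)·3 + (-0.4523)·(-1) + (-0.1508)·4 + 0.4523·0 + (-0.4523)·(-1) = -1.5076; q_2·w_4 = 0.2857·3 + (-0.6429)·(-1) + 0.3571·4 + (-0.5000)·0 + (-0.3571)·(-1) = 3.2857; q_3·w_4 = (-0.5456)·3 + 0.4958·(-1) + 0.4219·4 + (-0.4159)·0 + (-0.3248)·(-1) = -0.1205.
u_4 = w_4 + 1.5076·q_1 − 3.2857·q_2 + 0.1205·q_3 = (1.0864, 0.4902, 2.6501, 2.2746, -0.5475).
‖u_4‖ = 3.7305, so q_4 = (0.2912, 0.1314, 0.7104, 0.6097, -0.1468).

Q = [[-0.6030, 0.2857, -0.5456, 0.2912], [-0.4523, -0.6429, 0.4958, 0.1314], [-0.1508, 0.3571, 0.4219, 0.7104], [0.4523, -0.5000, -0.4159, 0.6097], [-0.4523, -0.3571, -0.3248, -0.1468]], R = [[6.6332, 1.6583, -0.7538, -1.5076], [0.0000, 3.5000, -1.3571, 3.2857], [0.0000, 0.0000, 5.6205, -0.1205], [0.0000, 0.0000, 0.0000, 3.7305]]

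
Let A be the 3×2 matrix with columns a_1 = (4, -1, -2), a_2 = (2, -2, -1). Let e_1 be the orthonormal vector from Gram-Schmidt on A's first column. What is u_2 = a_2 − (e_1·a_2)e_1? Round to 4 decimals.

u_2 = (-0.2857, -1.4286, 0.1429)

a_1 = (4, -1, -2); ‖a_1‖ = 4.5826, so e_1 = (0.8729, -0.2182, -0.4364).
e_1·a_2 = 0.8729·2 + (-0.2182)·(-2) + (-0.4364)·(-1) = 2.6186.
u_2 = a_2 − 2.6186·e_1 = (-0.2857, -1.4286, 0.1429).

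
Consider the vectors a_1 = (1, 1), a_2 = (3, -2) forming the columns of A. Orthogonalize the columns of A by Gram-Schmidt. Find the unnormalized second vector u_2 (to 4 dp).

e_1 = a_1/‖a_1‖ = (1, 1)/1.4142 = (0.7071, 0.7071).
r_{12} = e_1·a_2 = 0.7071.
u_2 = a_2 − 0.7071·e_1 = (2.5000, -2.5000).

u_2 = (2.5000, -2.5000)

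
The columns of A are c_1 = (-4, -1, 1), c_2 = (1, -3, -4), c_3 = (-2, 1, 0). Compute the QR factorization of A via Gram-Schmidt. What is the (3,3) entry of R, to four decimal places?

r_{33} = 1.3778

c_1 = (-4, -1, 1); ‖c_1‖ = 4.2426, so e_1 = (-0.9428, -0.2357, 0.2357).
e_1·c_2 = (-0.9428)·1 + (-0.2357)·(-3) + 0.2357·(-4) = -1.1785.
u_2 = c_2 + 1.1785·e_1 = (-0.1111, -3.2778, -3.7222).
‖u_2‖ = 4.9610, so e_2 = (-0.0224, -0.6607, -0.7503).
e_1·c_3 = (-0.9428)·(-2) + (-0.2357)·1 + 0.2357·0 = 1.6499; e_2·c_3 = (-0.0224)·(-2) + (-0.6607)·1 + (-0.7503)·0 = -0.6159.
u_3 = c_3 − 1.6499·e_1 + 0.6159·e_2 = (-0.4582, 0.9819, -0.8510).
r_{33} = ‖u_3‖ = 1.3778.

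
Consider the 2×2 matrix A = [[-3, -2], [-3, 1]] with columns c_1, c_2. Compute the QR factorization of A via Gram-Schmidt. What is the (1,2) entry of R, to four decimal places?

e_1 = c_1/‖c_1‖ = (-3, -3)/4.2426 = (-0.7071, -0.7071).
r_{12} = e_1·c_2 = 0.7071.

r_{12} = 0.7071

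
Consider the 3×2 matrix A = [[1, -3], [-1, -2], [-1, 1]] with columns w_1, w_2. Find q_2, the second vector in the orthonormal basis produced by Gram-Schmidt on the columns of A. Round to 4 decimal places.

q_2 = (-0.6556, -0.7493, 0.0937)

w_1 = (1, -1, -1); ‖w_1‖ = 1.7321, so q_1 = (0.5774, -0.5774, -0.5774).
q_1·w_2 = 0.5774·(-3) + (-0.5774)·(-2) + (-0.5774)·1 = -1.1547.
u_2 = w_2 + 1.1547·q_1 = (-2.3333, -2.6667, 0.3333).
‖u_2‖ = 3.5590, so q_2 = (-0.6556, -0.7493, 0.0937).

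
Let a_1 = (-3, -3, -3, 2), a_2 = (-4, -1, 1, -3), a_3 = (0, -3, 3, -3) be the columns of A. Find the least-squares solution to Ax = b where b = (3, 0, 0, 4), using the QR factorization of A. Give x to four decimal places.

x = (0.2000, -1.0286, 0.1714)

q_1 = a_1/‖a_1‖ = (-3, -3, -3, 2)/5.5678 = (-0.5388, -0.5388, -0.5388, 0.3592).
r_{12} = q_1·a_2 = 1.0776.
u_2 = a_2 − 1.0776·q_1 = (-3.4194, -0.4194, 1.5806, -3.3871).
‖u_2‖ = 5.0832, so q_2 = (-0.6727, -0.0825, 0.3110, -0.6663).
r_{13} = q_1·a_3 = -1.0776; r_{23} = q_2·a_3 = 3.1794.
u_3 = a_3 + 1.0776·q_1 − 3.1794·q_2 = (1.5581, -3.3184, 1.4307, -0.4944).
‖u_3‖ = 3.9661, so q_3 = (0.3928, -0.8367, 0.3607, -0.1247).
Qᵀb = (-0.1796, -4.6834, 0.6799).
Back-substitute: x_3 = 0.6799/3.9661 = 0.1714.
x_2 = (-4.6834 − 3.1794·0.1714)/5.0832 = -1.0286.
x_1 = (-0.1796 − 1.0776·(-1.0286) + 1.0776·0.1714)/5.5678 = 0.2000.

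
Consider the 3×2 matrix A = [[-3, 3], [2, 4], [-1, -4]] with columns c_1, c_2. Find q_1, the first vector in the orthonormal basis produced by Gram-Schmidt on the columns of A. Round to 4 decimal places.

q_1 = (-0.8018, 0.5345, -0.2673)

q_1 = c_1/‖c_1‖ = (-3, 2, -1)/3.7417 = (-0.8018, 0.5345, -0.2673).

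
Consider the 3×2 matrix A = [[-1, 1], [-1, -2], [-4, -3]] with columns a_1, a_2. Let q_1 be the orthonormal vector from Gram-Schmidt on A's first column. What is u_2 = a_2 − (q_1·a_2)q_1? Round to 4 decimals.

a_1 = (-1, -1, -4); ‖a_1‖ = 4.2426, so q_1 = (-0.2357, -0.2357, -0.9428).
q_1·a_2 = (-0.2357)·1 + (-0.2357)·(-2) + (-0.9428)·(-3) = 3.0641.
u_2 = a_2 − 3.0641·q_1 = (1.7222, -1.2778, -0.1111).

u_2 = (1.7222, -1.2778, -0.1111)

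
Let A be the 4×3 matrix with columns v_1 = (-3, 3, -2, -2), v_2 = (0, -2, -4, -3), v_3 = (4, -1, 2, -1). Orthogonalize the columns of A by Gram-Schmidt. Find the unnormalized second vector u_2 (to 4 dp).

e_1 = v_1/‖v_1‖ = (-3, 3, -2, -2)/5.0990 = (-0.5883, 0.5883, -0.3922, -0.3922).
r_{12} = e_1·v_2 = 1.5689.
u_2 = v_2 − 1.5689·e_1 = (0.9231, -2.9231, -3.3846, -2.3846).

u_2 = (0.9231, -2.9231, -3.3846, -2.3846)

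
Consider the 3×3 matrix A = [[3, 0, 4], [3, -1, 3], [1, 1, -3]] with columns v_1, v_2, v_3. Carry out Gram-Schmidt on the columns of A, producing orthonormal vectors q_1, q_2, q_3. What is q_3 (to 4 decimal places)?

q_3 = (0.6860, -0.5145, -0.5145)

q_1 = v_1/‖v_1‖ = (3, 3, 1)/4.3589 = (0.6882, 0.6882, 0.2294).
r_{12} = q_1·v_2 = -0.4588.
u_2 = v_2 + 0.4588·q_1 = (0.3158, -0.6842, 1.1053).
‖u_2‖ = 1.3377, so q_2 = (0.2361, -0.5115, 0.8262).
r_{13} = q_1·v_3 = 4.1295; r_{23} = q_2·v_3 = -3.0689.
u_3 = v_3 − 4.1295·q_1 + 3.0689·q_2 = (1.8824, -1.4118, -1.4118).
‖u_3‖ = 2.7440, so q_3 = (0.6860, -0.5145, -0.5145).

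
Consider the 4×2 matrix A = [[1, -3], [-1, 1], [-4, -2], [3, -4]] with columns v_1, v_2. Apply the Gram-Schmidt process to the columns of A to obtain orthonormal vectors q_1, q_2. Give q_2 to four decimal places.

q_2 = (-0.5144, 0.1339, -0.6060, -0.5919)

q_1 = v_1/‖v_1‖ = (1, -1, -4, 3)/5.1962 = (0.1925, -0.1925, -0.7698, 0.5774).
r_{12} = q_1·v_2 = -1.5396.
u_2 = v_2 + 1.5396·q_1 = (-2.7037, 0.7037, -3.1852, -3.1111).
‖u_2‖ = 5.2564, so q_2 = (-0.5144, 0.1339, -0.6060, -0.5919).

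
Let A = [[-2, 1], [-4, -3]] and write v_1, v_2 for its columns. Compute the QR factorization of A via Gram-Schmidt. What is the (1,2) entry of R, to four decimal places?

v_1 = (-2, -4); ‖v_1‖ = 4.4721, so q_1 = (-0.4472, -0.8944).
r_{12} = q_1·v_2 = 2.2361.

r_{12} = 2.2361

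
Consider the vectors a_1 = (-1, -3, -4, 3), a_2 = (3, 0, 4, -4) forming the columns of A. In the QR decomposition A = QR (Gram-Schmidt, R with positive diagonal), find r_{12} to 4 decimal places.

r_{12} = -5.2400

a_1 = (-1, -3, -4, 3); ‖a_1‖ = 5.9161, so q_1 = (-0.1690, -0.5071, -0.6761, 0.5071).
r_{12} = q_1·a_2 = -5.2400.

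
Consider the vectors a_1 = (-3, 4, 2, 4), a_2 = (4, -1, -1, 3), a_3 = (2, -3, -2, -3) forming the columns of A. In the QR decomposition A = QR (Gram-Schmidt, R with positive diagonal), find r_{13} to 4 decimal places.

r_{13} = -5.0684

a_1 = (-3, 4, 2, 4); ‖a_1‖ = 6.7082, so e_1 = (-0.4472, 0.5963, 0.2981, 0.5963).
r_{13} = e_1·a_3 = -5.0684.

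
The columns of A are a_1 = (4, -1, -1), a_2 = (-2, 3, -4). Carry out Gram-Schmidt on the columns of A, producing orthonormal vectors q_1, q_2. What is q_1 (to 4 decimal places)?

a_1 = (4, -1, -1); ‖a_1‖ = 4.2426, so q_1 = (0.9428, -0.2357, -0.2357).

q_1 = (0.9428, -0.2357, -0.2357)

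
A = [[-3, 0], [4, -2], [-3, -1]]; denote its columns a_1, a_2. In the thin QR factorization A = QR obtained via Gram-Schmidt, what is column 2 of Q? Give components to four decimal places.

q_2 = (-0.2136, -0.6836, -0.6979)

a_1 = (-3, 4, -3); ‖a_1‖ = 5.8310, so q_1 = (-0.5145, 0.6860, -0.5145).
q_1·a_2 = (-0.5145)·0 + 0.6860·(-2) + (-0.5145)·(-1) = -0.8575.
u_2 = a_2 + 0.8575·q_1 = (-0.4412, -1.4118, -1.4412).
‖u_2‖ = 2.0651, so q_2 = (-0.2136, -0.6836, -0.6979).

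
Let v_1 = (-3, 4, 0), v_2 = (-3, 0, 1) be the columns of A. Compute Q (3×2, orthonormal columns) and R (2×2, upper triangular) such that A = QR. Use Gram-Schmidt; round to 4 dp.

v_1 = (-3, 4, 0); ‖v_1‖ = 5.0000, so q_1 = (-0.6000, 0.8000, 0.0000).
q_1·v_2 = (-0.6000)·(-3) + 0.8000·0 + 0.0000·1 = 1.8000.
u_2 = v_2 − 1.8000·q_1 = (-1.9200, -1.4400, 1.0000).
‖u_2‖ = 2.6000, so q_2 = (-0.7385, -0.5538, 0.3846).

Q = [[-0.6000, -0.7385], [0.8000, -0.5538], [0.0000, 0.3846]], R = [[5.0000, 1.8000], [0.0000, 2.6000]]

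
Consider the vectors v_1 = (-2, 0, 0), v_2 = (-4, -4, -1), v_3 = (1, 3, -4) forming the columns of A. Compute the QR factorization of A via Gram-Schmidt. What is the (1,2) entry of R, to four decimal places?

r_{12} = 4.0000

q_1 = v_1/‖v_1‖ = (-2, 0, 0)/2.0000 = (-1.0000, 0.0000, 0.0000).
r_{12} = q_1·v_2 = 4.0000.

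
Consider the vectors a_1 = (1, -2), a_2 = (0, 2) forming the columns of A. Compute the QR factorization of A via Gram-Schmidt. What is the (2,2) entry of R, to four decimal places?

a_1 = (1, -2); ‖a_1‖ = 2.2361, so e_1 = (0.4472, -0.8944).
e_1·a_2 = 0.4472·0 + (-0.8944)·2 = -1.7889.
u_2 = a_2 + 1.7889·e_1 = (0.8000, 0.4000).
r_{22} = ‖u_2‖ = 0.8944.

r_{22} = 0.8944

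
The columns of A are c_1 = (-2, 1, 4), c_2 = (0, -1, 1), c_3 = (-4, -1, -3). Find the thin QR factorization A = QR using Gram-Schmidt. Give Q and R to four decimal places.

c_1 = (-2, 1, 4); ‖c_1‖ = 4.5826, so q_1 = (-0.4364, 0.2182, 0.8729).
q_1·c_2 = (-0.4364)·0 + 0.2182·(-1) + 0.8729·1 = 0.6547.
u_2 = c_2 − 0.6547·q_1 = (0.2857, -1.1429, 0.4286).
‖u_2‖ = 1.2536, so q_2 = (0.2279, -0.9117, 0.3419).
q_1·c_3 = (-0.4364)·(-4) + 0.2182·(-1) + 0.8729·(-3) = -1.0911; q_2·c_3 = 0.2279·(-4) + (-0.9117)·(-1) + 0.3419·(-3) = -1.0256.
u_3 = c_3 + 1.0911·q_1 + 1.0256·q_2 = (-4.2424, -1.6970, -1.6970).
‖u_3‖ = 4.8742, so q_3 = (-0.8704, -0.3482, -0.3482).

Q = [[-0.4364, 0.2279, -0.8704], [0.2182, -0.9117, -0.3482], [0.8729, 0.3419, -0.3482]], R = [[4.5826, 0.6547, -1.0911], [0.0000, 1.2536, -1.0256], [0.0000, 0.0000, 4.8742]]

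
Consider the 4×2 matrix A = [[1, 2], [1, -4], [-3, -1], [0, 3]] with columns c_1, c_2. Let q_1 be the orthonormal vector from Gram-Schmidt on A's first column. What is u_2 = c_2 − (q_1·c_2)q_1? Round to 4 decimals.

u_2 = (1.9091, -4.0909, -0.7273, 3.0000)

q_1 = c_1/‖c_1‖ = (1, 1, -3, 0)/3.3166 = (0.3015, 0.3015, -0.9045, 0.0000).
r_{12} = q_1·c_2 = 0.3015.
u_2 = c_2 − 0.3015·q_1 = (1.9091, -4.0909, -0.7273, 3.0000).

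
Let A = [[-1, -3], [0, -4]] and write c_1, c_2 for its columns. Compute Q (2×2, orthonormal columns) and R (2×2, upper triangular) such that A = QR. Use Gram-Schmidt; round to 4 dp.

Q = [[-1.0000, 0.0000], [0.0000, -1.0000]], R = [[1.0000, 3.0000], [0.0000, 4.0000]]

e_1 = c_1/‖c_1‖ = (-1, 0)/1.0000 = (-1.0000, 0.0000).
r_{12} = e_1·c_2 = 3.0000.
u_2 = c_2 − 3.0000·e_1 = (0.0000, -4.0000).
‖u_2‖ = 4.0000, so e_2 = (0.0000, -1.0000).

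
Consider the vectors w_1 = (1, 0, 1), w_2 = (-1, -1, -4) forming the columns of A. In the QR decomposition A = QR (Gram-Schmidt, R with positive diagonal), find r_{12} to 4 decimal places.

w_1 = (1, 0, 1); ‖w_1‖ = 1.4142, so e_1 = (0.7071, 0.0000, 0.7071).
r_{12} = e_1·w_2 = -3.5355.

r_{12} = -3.5355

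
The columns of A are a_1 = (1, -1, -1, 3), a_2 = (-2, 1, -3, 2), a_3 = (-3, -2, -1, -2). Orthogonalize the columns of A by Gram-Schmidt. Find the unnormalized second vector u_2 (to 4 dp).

e_1 = a_1/‖a_1‖ = (1, -1, -1, 3)/3.4641 = (0.2887, -0.2887, -0.2887, 0.8660).
r_{12} = e_1·a_2 = 1.7321.
u_2 = a_2 − 1.7321·e_1 = (-2.5000, 1.5000, -2.5000, 0.5000).

u_2 = (-2.5000, 1.5000, -2.5000, 0.5000)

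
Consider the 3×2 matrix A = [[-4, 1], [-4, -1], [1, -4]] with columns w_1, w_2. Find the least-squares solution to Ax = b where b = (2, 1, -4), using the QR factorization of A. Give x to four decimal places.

x = (-0.3806, 0.8599)

e_1 = w_1/‖w_1‖ = (-4, -4, 1)/5.7446 = (-0.6963, -0.6963, 0.1741).
r_{12} = e_1·w_2 = -0.6963.
u_2 = w_2 + 0.6963·e_1 = (0.5152, -1.4848, -3.8788).
‖u_2‖ = 4.1851, so e_2 = (0.1231, -0.3548, -0.9268).
Qᵀb = (-2.7852, 3.5986).
Back-substitute: x_2 = 3.5986/4.1851 = 0.8599.
x_1 = (-2.7852 + 0.6963·0.8599)/5.7446 = -0.3806.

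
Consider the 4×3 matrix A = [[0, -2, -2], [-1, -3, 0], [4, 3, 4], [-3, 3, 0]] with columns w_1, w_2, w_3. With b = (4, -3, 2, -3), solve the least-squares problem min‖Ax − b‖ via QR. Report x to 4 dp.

q_1 = w_1/‖w_1‖ = (0, -1, 4, -3)/5.0990 = (0.0000, -0.1961, 0.7845, -0.5883).
r_{12} = q_1·w_2 = 1.1767.
u_2 = w_2 − 1.1767·q_1 = (-2.0000, -2.7692, 2.0769, 3.6923).
‖u_2‖ = 5.4420, so q_2 = (-0.3675, -0.5089, 0.3816, 0.6785).
r_{13} = q_1·w_3 = 3.1379; r_{23} = q_2·w_3 = 2.2616.
u_3 = w_3 − 3.1379·q_1 − 2.2616·q_2 = (-1.1688, 1.7662, 0.6753, 0.3117).
‖u_3‖ = 2.2448, so q_3 = (-0.5207, 0.7868, 0.3008, 0.1389).
Qᵀb = (3.9223, -1.2156, -4.2581).
Back-substitute: x_3 = -4.2581/2.2448 = -1.8969.
x_2 = (-1.2156 − 2.2616·(-1.8969))/5.4420 = 0.5649.
x_1 = (3.9223 − 1.1767·0.5649 − 3.1379·(-1.8969))/5.0990 = 1.8062.

x = (1.8062, 0.5649, -1.8969)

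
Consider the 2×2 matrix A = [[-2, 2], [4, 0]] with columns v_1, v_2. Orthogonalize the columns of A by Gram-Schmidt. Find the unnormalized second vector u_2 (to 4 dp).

q_1 = v_1/‖v_1‖ = (-2, 4)/4.4721 = (-0.4472, 0.8944).
r_{12} = q_1·v_2 = -0.8944.
u_2 = v_2 + 0.8944·q_1 = (1.6000, 0.8000).

u_2 = (1.6000, 0.8000)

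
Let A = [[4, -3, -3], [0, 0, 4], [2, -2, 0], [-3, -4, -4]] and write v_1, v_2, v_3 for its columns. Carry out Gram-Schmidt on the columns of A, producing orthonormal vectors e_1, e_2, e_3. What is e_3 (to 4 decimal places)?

v_1 = (4, 0, 2, -3); ‖v_1‖ = 5.3852, so e_1 = (0.7428, 0.0000, 0.3714, -0.5571).
e_1·v_2 = 0.7428·(-3) + 0.0000·0 + 0.3714·(-2) + (-0.5571)·(-4) = -0.7428.
u_2 = v_2 + 0.7428·e_1 = (-2.4483, 0.0000, -1.7241, -4.4138).
‖u_2‖ = 5.3337, so e_2 = (-0.4590, 0.0000, -0.3233, -0.8275).
e_1·v_3 = 0.7428·(-3) + 0.0000·4 + 0.3714·0 + (-0.5571)·(-4) = 0.0000; e_2·v_3 = (-0.4590)·(-3) + 0.0000·4 + (-0.3233)·0 + (-0.8275)·(-4) = 4.6872.
u_3 = v_3 + 0.0000·e_1 − 4.6872·e_2 = (-0.8485, 4.0000, 1.5152, -0.1212).
‖u_3‖ = 4.3624, so e_3 = (-0.1945, 0.9169, 0.3473, -0.0278).

e_3 = (-0.1945, 0.9169, 0.3473, -0.0278)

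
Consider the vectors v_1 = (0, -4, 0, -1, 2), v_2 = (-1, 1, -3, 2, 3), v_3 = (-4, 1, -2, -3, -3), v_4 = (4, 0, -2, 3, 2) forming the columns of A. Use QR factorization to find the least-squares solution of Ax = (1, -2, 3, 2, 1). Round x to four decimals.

v_1 = (0, -4, 0, -1, 2); ‖v_1‖ = 4.5826, so e_1 = (0.0000, -0.8729, 0.0000, -0.2182, 0.4364).
e_1·v_2 = 0.0000·(-1) + (-0.8729)·1 + 0.0000·(-3) + (-0.2182)·2 + 0.4364·3 = 0.0000.
u_2 = v_2 + 0.0000·e_1 = (-1.0000, 1.0000, -3.0000, 2.0000, 3.0000).
‖u_2‖ = 4.8990, so e_2 = (-0.2041, 0.2041, -0.6124, 0.4082, 0.6124).
e_1·v_3 = 0.0000·(-4) + (-0.8729)·1 + 0.0000·(-2) + (-0.2182)·(-3) + 0.4364·(-3) = -1.5275; e_2·v_3 = (-0.2041)·(-4) + 0.2041·1 + (-0.6124)·(-2) + 0.4082·(-3) + 0.6124·(-3) = -0.8165.
u_3 = v_3 + 1.5275·e_1 + 0.8165·e_2 = (-4.1667, -0.1667, -2.5000, -3.0000, -1.8333).
‖u_3‖ = 6.0000, so e_3 = (-0.6944, -0.0278, -0.4167, -0.5000, -0.3056).
e_1·v_4 = 0.0000·4 + (-0.8729)·0 + 0.0000·(-2) + (-0.2182)·3 + 0.4364·2 = 0.2182; e_2·v_4 = (-0.2041)·4 + 0.2041·0 + (-0.6124)·(-2) + 0.4082·3 + 0.6124·2 = 2.8577; e_3·v_4 = (-0.6944)·4 + (-0.0278)·0 + (-0.4167)·(-2) + (-0.5000)·3 + (-0.3056)·2 = -4.0556.
u_4 = v_4 − 0.2182·e_1 − 2.8577·e_2 + 4.0556·e_3 = (1.7670, -0.5055, -1.9398, -0.1468, -1.0844).
‖u_4‖ = 2.8876, so e_4 = (0.6119, -0.1751, -0.6718, -0.0508, -0.3756).
Qᵀb = (1.7457, -1.0206, -3.1944, -1.5305).
Back-substitute: x_4 = -1.5305/2.8876 = -0.5300.
x_3 = (-3.1944 + 4.0556·(-0.5300))/6.0000 = -0.8907.
x_2 = (-1.0206 + 0.8165·(-0.8907) − 2.8577·(-0.5300))/4.8990 = -0.0476.
x_1 = (1.7457 + 0.0000·(-0.0476) + 1.5275·(-0.8907) − 0.2182·(-0.5300))/4.5826 = 0.1093.

x = (0.1093, -0.0476, -0.8907, -0.5300)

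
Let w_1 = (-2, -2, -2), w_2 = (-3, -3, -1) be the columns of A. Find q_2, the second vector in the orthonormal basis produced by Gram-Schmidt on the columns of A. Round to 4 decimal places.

q_2 = (-0.4082, -0.4082, 0.8165)

w_1 = (-2, -2, -2); ‖w_1‖ = 3.4641, so q_1 = (-0.5774, -0.5774, -0.5774).
q_1·w_2 = (-0.5774)·(-3) + (-0.5774)·(-3) + (-0.5774)·(-1) = 4.0415.
u_2 = w_2 − 4.0415·q_1 = (-0.6667, -0.6667, 1.3333).
‖u_2‖ = 1.6330, so q_2 = (-0.4082, -0.4082, 0.8165).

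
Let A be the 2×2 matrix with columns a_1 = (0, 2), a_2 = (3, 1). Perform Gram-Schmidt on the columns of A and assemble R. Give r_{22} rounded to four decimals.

r_{22} = 3.0000

a_1 = (0, 2); ‖a_1‖ = 2.0000, so e_1 = (0.0000, 1.0000).
e_1·a_2 = 0.0000·3 + 1.0000·1 = 1.0000.
u_2 = a_2 − 1.0000·e_1 = (3.0000, 0.0000).
r_{22} = ‖u_2‖ = 3.0000.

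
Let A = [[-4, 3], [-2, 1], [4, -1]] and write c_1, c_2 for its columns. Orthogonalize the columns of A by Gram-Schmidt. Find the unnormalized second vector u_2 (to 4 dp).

u_2 = (1.0000, 0.0000, 1.0000)

c_1 = (-4, -2, 4); ‖c_1‖ = 6.0000, so e_1 = (-0.6667, -0.3333, 0.6667).
e_1·c_2 = (-0.6667)·3 + (-0.3333)·1 + 0.6667·(-1) = -3.0000.
u_2 = c_2 + 3.0000·e_1 = (1.0000, 0.0000, 1.0000).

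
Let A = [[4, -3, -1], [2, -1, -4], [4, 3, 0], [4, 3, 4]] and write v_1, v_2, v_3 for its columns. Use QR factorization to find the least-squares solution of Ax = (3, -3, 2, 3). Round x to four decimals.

x = (0.5172, -0.4145, 0.8123)

e_1 = v_1/‖v_1‖ = (4, 2, 4, 4)/7.2111 = (0.5547, 0.2774, 0.5547, 0.5547).
r_{12} = e_1·v_2 = 1.3868.
u_2 = v_2 − 1.3868·e_1 = (-3.7692, -1.3846, 2.2308, 2.2308).
‖u_2‖ = 5.1066, so e_2 = (-0.7381, -0.2711, 0.4368, 0.4368).
r_{13} = e_1·v_3 = 0.5547; r_{23} = e_2·v_3 = 3.5701.
u_3 = v_3 − 0.5547·e_1 − 3.5701·e_2 = (1.3274, -3.1858, -1.8673, 2.1327).
‖u_3‖ = 4.4662, so e_3 = (0.2972, -0.7133, -0.4181, 0.4775).
Qᵀb = (3.6056, 0.7833, 3.6280).
Back-substitute: x_3 = 3.6280/4.4662 = 0.8123.
x_2 = (0.7833 − 3.5701·0.8123)/5.1066 = -0.4145.
x_1 = (3.6056 − 1.3868·(-0.4145) − 0.5547·0.8123)/7.2111 = 0.5172.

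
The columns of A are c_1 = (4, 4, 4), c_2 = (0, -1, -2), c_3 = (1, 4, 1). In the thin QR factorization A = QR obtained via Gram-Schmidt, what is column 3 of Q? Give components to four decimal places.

q_3 = (-0.4082, 0.8165, -0.4082)

q_1 = c_1/‖c_1‖ = (4, 4, 4)/6.9282 = (0.5774, 0.5774, 0.5774).
r_{12} = q_1·c_2 = -1.7321.
u_2 = c_2 + 1.7321·q_1 = (1.0000, 0.0000, -1.0000).
‖u_2‖ = 1.4142, so q_2 = (0.7071, 0.0000, -0.7071).
r_{13} = q_1·c_3 = 3.4641; r_{23} = q_2·c_3 = 0.0000.
u_3 = c_3 − 3.4641·q_1 − 0.0000·q_2 = (-1.0000, 2.0000, -1.0000).
‖u_3‖ = 2.4495, so q_3 = (-0.4082, 0.8165, -0.4082).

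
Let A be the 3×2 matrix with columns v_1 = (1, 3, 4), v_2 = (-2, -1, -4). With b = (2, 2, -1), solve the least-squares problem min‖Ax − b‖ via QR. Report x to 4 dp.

x = (0.4000, 0.3048)

v_1 = (1, 3, 4); ‖v_1‖ = 5.0990, so e_1 = (0.1961, 0.5883, 0.7845).
e_1·v_2 = 0.1961·(-2) + 0.5883·(-1) + 0.7845·(-4) = -4.1184.
u_2 = v_2 + 4.1184·e_1 = (-1.1923, 1.4231, -0.7692).
‖u_2‖ = 2.0096, so e_2 = (-0.5933, 0.7081, -0.3828).
Qᵀb = (0.7845, 0.6124).
Back-substitute: x_2 = 0.6124/2.0096 = 0.3048.
x_1 = (0.7845 + 4.1184·0.3048)/5.0990 = 0.4000.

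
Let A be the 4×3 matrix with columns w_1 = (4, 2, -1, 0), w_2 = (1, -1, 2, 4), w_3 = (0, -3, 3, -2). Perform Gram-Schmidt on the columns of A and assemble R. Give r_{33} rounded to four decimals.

r_{33} = 4.2541

e_1 = w_1/‖w_1‖ = (4, 2, -1, 0)/4.5826 = (0.8729, 0.4364, -0.2182, 0.0000).
r_{12} = e_1·w_2 = 0.0000.
u_2 = w_2 + 0.0000·e_1 = (1.0000, -1.0000, 2.0000, 4.0000).
‖u_2‖ = 4.6904, so e_2 = (0.2132, -0.2132, 0.4264, 0.8528).
r_{13} = e_1·w_3 = -1.9640; r_{23} = e_2·w_3 = 0.2132.
u_3 = w_3 + 1.9640·e_1 − 0.2132·e_2 = (1.6688, -2.0974, 2.4805, -2.1818).
r_{33} = ‖u_3‖ = 4.2541.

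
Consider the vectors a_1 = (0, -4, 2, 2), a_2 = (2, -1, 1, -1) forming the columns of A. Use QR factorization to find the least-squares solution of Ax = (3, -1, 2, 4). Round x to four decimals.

x = (0.6053, 0.3684)

a_1 = (0, -4, 2, 2); ‖a_1‖ = 4.8990, so q_1 = (0.0000, -0.8165, 0.4082, 0.4082).
q_1·a_2 = 0.0000·2 + (-0.8165)·(-1) + 0.4082·1 + 0.4082·(-1) = 0.8165.
u_2 = a_2 − 0.8165·q_1 = (2.0000, -0.3333, 0.6667, -1.3333).
‖u_2‖ = 2.5166, so q_2 = (0.7947, -0.1325, 0.2649, -0.5298).
Qᵀb = (3.2660, 0.9272).
Back-substitute: x_2 = 0.9272/2.5166 = 0.3684.
x_1 = (3.2660 − 0.8165·0.3684)/4.8990 = 0.6053.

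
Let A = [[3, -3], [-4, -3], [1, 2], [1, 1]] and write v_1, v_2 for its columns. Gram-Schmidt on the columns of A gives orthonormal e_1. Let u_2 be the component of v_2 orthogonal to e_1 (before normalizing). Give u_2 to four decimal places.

e_1 = v_1/‖v_1‖ = (3, -4, 1, 1)/5.1962 = (0.5774, -0.7698, 0.1925, 0.1925).
r_{12} = e_1·v_2 = 1.1547.
u_2 = v_2 − 1.1547·e_1 = (-3.6667, -2.1111, 1.7778, 0.7778).

u_2 = (-3.6667, -2.1111, 1.7778, 0.7778)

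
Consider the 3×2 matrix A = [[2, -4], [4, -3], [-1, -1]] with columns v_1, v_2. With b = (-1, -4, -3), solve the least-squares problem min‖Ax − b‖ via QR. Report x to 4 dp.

x = (-0.1568, 0.6162)

v_1 = (2, 4, -1); ‖v_1‖ = 4.5826, so e_1 = (0.4364, 0.8729, -0.2182).
e_1·v_2 = 0.4364·(-4) + 0.8729·(-3) + (-0.2182)·(-1) = -4.1461.
u_2 = v_2 + 4.1461·e_1 = (-2.1905, 0.6190, -1.9048).
‖u_2‖ = 2.9681, so e_2 = (-0.7380, 0.2086, -0.6417).
Qᵀb = (-3.2733, 1.8290).
Back-substitute: x_2 = 1.8290/2.9681 = 0.6162.
x_1 = (-3.2733 + 4.1461·0.6162)/4.5826 = -0.1568.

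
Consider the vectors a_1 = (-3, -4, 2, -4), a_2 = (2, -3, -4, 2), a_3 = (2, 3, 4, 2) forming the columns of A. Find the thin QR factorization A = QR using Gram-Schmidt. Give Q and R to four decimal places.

a_1 = (-3, -4, 2, -4); ‖a_1‖ = 6.7082, so q_1 = (-0.4472, -0.5963, 0.2981, -0.5963).
q_1·a_2 = (-0.4472)·2 + (-0.5963)·(-3) + 0.2981·(-4) + (-0.5963)·2 = -1.4907.
u_2 = a_2 + 1.4907·q_1 = (1.3333, -3.8889, -3.5556, 1.1111).
‖u_2‖ = 5.5478, so q_2 = (0.2403, -0.7010, -0.6409, 0.2003).
q_1·a_3 = (-0.4472)·2 + (-0.5963)·3 + 0.2981·4 + (-0.5963)·2 = -2.6833; q_2·a_3 = 0.2403·2 + (-0.7010)·3 + (-0.6409)·4 + 0.2003·2 = -3.7853.
u_3 = a_3 + 2.6833·q_1 + 3.7853·q_2 = (1.7097, -1.2534, 2.3740, 1.1581).
‖u_3‖ = 3.3870, so q_3 = (0.5048, -0.3701, 0.7009, 0.3419).

Q = [[-0.4472, 0.2403, 0.5048], [-0.5963, -0.7010, -0.3701], [0.2981, -0.6409, 0.7009], [-0.5963, 0.2003, 0.3419]], R = [[6.7082, -1.4907, -2.6833], [0.0000, 5.5478, -3.7853], [0.0000, 0.0000, 3.3870]]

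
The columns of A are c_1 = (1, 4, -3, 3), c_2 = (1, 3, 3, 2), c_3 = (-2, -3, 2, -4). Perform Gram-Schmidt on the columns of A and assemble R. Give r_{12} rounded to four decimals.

e_1 = c_1/‖c_1‖ = (1, 4, -3, 3)/5.9161 = (0.1690, 0.6761, -0.5071, 0.5071).
r_{12} = e_1·c_2 = 1.6903.

r_{12} = 1.6903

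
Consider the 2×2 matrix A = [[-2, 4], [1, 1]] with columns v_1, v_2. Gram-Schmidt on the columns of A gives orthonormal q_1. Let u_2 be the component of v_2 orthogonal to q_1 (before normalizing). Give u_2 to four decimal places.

q_1 = v_1/‖v_1‖ = (-2, 1)/2.2361 = (-0.8944, 0.4472).
r_{12} = q_1·v_2 = -3.1305.
u_2 = v_2 + 3.1305·q_1 = (1.2000, 2.4000).

u_2 = (1.2000, 2.4000)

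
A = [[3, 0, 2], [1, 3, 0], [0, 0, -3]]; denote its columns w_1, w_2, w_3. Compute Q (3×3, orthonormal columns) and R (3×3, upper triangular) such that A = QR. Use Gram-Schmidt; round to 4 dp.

Q = [[0.9487, -0.3162, 0.0000], [0.3162, 0.9487, 0.0000], [0.0000, 0.0000, -1.0000]], R = [[3.1623, 0.9487, 1.8974], [0.0000, 2.8460, -0.6325], [0.0000, 0.0000, 3.0000]]

w_1 = (3, 1, 0); ‖w_1‖ = 3.1623, so q_1 = (0.9487, 0.3162, 0.0000).
q_1·w_2 = 0.9487·0 + 0.3162·3 + 0.0000·0 = 0.9487.
u_2 = w_2 − 0.9487·q_1 = (-0.9000, 2.7000, 0.0000).
‖u_2‖ = 2.8460, so q_2 = (-0.3162, 0.9487, 0.0000).
q_1·w_3 = 0.9487·2 + 0.3162·0 + 0.0000·(-3) = 1.8974; q_2·w_3 = (-0.3162)·2 + 0.9487·0 + 0.0000·(-3) = -0.6325.
u_3 = w_3 − 1.8974·q_1 + 0.6325·q_2 = (0.0000, 0.0000, -3.0000).
‖u_3‖ = 3.0000, so q_3 = (0.0000, 0.0000, -1.0000).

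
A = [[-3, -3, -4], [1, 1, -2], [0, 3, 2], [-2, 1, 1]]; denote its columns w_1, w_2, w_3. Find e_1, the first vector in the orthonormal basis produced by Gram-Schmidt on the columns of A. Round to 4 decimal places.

e_1 = (-0.8018, 0.2673, 0.0000, -0.5345)

w_1 = (-3, 1, 0, -2); ‖w_1‖ = 3.7417, so e_1 = (-0.8018, 0.2673, 0.0000, -0.5345).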